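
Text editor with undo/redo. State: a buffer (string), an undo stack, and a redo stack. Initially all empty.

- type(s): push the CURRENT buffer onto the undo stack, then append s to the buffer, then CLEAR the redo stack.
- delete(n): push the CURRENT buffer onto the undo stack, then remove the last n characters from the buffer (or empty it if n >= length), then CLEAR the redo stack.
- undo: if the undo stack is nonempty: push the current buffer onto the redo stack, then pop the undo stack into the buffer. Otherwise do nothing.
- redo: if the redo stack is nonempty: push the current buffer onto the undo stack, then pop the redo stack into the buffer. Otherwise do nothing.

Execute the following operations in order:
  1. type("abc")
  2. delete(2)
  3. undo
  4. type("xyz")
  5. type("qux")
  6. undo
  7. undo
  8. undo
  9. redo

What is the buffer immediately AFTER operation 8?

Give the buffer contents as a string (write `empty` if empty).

Answer: empty

Derivation:
After op 1 (type): buf='abc' undo_depth=1 redo_depth=0
After op 2 (delete): buf='a' undo_depth=2 redo_depth=0
After op 3 (undo): buf='abc' undo_depth=1 redo_depth=1
After op 4 (type): buf='abcxyz' undo_depth=2 redo_depth=0
After op 5 (type): buf='abcxyzqux' undo_depth=3 redo_depth=0
After op 6 (undo): buf='abcxyz' undo_depth=2 redo_depth=1
After op 7 (undo): buf='abc' undo_depth=1 redo_depth=2
After op 8 (undo): buf='(empty)' undo_depth=0 redo_depth=3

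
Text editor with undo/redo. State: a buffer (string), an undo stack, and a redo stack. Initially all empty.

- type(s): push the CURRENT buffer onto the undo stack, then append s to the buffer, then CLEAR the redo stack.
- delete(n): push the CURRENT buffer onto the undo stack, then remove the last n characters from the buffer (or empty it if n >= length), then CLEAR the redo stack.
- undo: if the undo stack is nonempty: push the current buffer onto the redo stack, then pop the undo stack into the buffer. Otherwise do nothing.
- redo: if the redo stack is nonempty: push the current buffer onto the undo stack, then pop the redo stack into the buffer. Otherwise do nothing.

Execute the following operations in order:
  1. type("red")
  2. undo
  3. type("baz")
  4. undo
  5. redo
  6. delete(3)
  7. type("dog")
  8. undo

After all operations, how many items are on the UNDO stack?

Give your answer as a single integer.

Answer: 2

Derivation:
After op 1 (type): buf='red' undo_depth=1 redo_depth=0
After op 2 (undo): buf='(empty)' undo_depth=0 redo_depth=1
After op 3 (type): buf='baz' undo_depth=1 redo_depth=0
After op 4 (undo): buf='(empty)' undo_depth=0 redo_depth=1
After op 5 (redo): buf='baz' undo_depth=1 redo_depth=0
After op 6 (delete): buf='(empty)' undo_depth=2 redo_depth=0
After op 7 (type): buf='dog' undo_depth=3 redo_depth=0
After op 8 (undo): buf='(empty)' undo_depth=2 redo_depth=1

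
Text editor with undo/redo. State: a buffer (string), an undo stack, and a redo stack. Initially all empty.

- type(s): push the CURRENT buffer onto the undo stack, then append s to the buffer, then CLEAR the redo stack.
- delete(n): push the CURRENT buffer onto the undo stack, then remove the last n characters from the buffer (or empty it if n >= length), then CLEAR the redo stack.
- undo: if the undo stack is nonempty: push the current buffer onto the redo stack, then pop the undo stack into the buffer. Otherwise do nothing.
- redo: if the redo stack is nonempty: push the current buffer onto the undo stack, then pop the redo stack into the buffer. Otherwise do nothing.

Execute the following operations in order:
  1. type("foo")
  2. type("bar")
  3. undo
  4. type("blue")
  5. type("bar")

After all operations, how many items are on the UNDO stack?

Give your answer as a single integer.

After op 1 (type): buf='foo' undo_depth=1 redo_depth=0
After op 2 (type): buf='foobar' undo_depth=2 redo_depth=0
After op 3 (undo): buf='foo' undo_depth=1 redo_depth=1
After op 4 (type): buf='fooblue' undo_depth=2 redo_depth=0
After op 5 (type): buf='foobluebar' undo_depth=3 redo_depth=0

Answer: 3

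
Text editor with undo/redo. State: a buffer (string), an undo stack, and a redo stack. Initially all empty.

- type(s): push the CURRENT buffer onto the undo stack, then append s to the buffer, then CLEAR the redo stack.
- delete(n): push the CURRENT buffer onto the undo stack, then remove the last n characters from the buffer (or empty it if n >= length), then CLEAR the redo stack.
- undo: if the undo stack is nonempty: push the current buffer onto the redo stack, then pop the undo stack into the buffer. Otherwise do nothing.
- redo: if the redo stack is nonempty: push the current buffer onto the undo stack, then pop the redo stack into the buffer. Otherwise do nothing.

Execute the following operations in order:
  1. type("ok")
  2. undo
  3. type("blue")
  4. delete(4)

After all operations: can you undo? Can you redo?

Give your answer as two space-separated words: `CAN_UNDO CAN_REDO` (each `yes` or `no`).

After op 1 (type): buf='ok' undo_depth=1 redo_depth=0
After op 2 (undo): buf='(empty)' undo_depth=0 redo_depth=1
After op 3 (type): buf='blue' undo_depth=1 redo_depth=0
After op 4 (delete): buf='(empty)' undo_depth=2 redo_depth=0

Answer: yes no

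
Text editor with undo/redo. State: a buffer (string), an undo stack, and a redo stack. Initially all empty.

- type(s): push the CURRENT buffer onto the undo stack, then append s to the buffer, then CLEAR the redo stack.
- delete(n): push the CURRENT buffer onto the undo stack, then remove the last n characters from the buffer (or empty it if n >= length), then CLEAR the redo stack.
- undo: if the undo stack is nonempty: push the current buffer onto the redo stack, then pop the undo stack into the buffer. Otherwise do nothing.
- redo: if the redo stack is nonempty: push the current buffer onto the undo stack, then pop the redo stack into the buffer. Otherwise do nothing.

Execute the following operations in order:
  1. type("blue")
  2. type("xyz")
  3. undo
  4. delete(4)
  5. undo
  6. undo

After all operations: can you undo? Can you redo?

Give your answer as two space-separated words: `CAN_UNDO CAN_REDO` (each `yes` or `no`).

After op 1 (type): buf='blue' undo_depth=1 redo_depth=0
After op 2 (type): buf='bluexyz' undo_depth=2 redo_depth=0
After op 3 (undo): buf='blue' undo_depth=1 redo_depth=1
After op 4 (delete): buf='(empty)' undo_depth=2 redo_depth=0
After op 5 (undo): buf='blue' undo_depth=1 redo_depth=1
After op 6 (undo): buf='(empty)' undo_depth=0 redo_depth=2

Answer: no yes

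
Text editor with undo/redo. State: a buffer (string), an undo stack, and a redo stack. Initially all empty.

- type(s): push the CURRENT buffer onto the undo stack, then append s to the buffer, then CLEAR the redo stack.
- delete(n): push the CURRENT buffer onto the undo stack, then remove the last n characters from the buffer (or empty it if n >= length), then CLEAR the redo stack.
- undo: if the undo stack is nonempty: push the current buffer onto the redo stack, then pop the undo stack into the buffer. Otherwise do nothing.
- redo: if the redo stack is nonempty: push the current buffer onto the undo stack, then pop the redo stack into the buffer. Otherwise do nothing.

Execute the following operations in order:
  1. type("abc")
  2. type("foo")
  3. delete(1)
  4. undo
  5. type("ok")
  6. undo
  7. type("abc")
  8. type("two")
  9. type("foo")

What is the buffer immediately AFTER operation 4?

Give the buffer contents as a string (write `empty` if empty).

Answer: abcfoo

Derivation:
After op 1 (type): buf='abc' undo_depth=1 redo_depth=0
After op 2 (type): buf='abcfoo' undo_depth=2 redo_depth=0
After op 3 (delete): buf='abcfo' undo_depth=3 redo_depth=0
After op 4 (undo): buf='abcfoo' undo_depth=2 redo_depth=1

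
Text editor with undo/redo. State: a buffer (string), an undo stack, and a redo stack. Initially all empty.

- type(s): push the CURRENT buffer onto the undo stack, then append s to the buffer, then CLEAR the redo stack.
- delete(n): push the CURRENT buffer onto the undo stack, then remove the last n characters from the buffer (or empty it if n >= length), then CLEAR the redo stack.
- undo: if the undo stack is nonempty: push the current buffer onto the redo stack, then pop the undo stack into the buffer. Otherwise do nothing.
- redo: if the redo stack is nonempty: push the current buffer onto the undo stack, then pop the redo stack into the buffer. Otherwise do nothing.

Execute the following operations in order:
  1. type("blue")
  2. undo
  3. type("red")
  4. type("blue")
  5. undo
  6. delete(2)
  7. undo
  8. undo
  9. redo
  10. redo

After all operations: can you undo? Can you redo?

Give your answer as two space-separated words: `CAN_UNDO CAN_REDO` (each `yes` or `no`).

Answer: yes no

Derivation:
After op 1 (type): buf='blue' undo_depth=1 redo_depth=0
After op 2 (undo): buf='(empty)' undo_depth=0 redo_depth=1
After op 3 (type): buf='red' undo_depth=1 redo_depth=0
After op 4 (type): buf='redblue' undo_depth=2 redo_depth=0
After op 5 (undo): buf='red' undo_depth=1 redo_depth=1
After op 6 (delete): buf='r' undo_depth=2 redo_depth=0
After op 7 (undo): buf='red' undo_depth=1 redo_depth=1
After op 8 (undo): buf='(empty)' undo_depth=0 redo_depth=2
After op 9 (redo): buf='red' undo_depth=1 redo_depth=1
After op 10 (redo): buf='r' undo_depth=2 redo_depth=0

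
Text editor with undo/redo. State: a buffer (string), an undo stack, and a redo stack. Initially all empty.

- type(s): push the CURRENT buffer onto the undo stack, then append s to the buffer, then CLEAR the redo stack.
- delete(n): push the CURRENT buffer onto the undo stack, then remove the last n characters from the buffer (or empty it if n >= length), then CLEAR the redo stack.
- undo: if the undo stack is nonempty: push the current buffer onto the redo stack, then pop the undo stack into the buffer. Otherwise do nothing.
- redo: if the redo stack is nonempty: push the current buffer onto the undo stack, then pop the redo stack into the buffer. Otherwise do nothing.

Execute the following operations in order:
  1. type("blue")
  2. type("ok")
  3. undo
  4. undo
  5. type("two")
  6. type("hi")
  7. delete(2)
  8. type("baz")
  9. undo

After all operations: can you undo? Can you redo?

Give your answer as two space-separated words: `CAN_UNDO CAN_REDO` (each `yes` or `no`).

Answer: yes yes

Derivation:
After op 1 (type): buf='blue' undo_depth=1 redo_depth=0
After op 2 (type): buf='blueok' undo_depth=2 redo_depth=0
After op 3 (undo): buf='blue' undo_depth=1 redo_depth=1
After op 4 (undo): buf='(empty)' undo_depth=0 redo_depth=2
After op 5 (type): buf='two' undo_depth=1 redo_depth=0
After op 6 (type): buf='twohi' undo_depth=2 redo_depth=0
After op 7 (delete): buf='two' undo_depth=3 redo_depth=0
After op 8 (type): buf='twobaz' undo_depth=4 redo_depth=0
After op 9 (undo): buf='two' undo_depth=3 redo_depth=1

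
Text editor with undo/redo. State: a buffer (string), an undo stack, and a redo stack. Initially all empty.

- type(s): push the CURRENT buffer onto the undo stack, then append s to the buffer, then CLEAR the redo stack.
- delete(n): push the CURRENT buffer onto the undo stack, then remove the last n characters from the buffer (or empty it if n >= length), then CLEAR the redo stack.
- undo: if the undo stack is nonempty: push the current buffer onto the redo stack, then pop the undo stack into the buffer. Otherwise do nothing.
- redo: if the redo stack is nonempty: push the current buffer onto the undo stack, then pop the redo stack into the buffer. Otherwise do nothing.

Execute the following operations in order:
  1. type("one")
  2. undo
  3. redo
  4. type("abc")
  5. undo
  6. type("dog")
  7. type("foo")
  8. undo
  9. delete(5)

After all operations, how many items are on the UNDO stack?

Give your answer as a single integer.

Answer: 3

Derivation:
After op 1 (type): buf='one' undo_depth=1 redo_depth=0
After op 2 (undo): buf='(empty)' undo_depth=0 redo_depth=1
After op 3 (redo): buf='one' undo_depth=1 redo_depth=0
After op 4 (type): buf='oneabc' undo_depth=2 redo_depth=0
After op 5 (undo): buf='one' undo_depth=1 redo_depth=1
After op 6 (type): buf='onedog' undo_depth=2 redo_depth=0
After op 7 (type): buf='onedogfoo' undo_depth=3 redo_depth=0
After op 8 (undo): buf='onedog' undo_depth=2 redo_depth=1
After op 9 (delete): buf='o' undo_depth=3 redo_depth=0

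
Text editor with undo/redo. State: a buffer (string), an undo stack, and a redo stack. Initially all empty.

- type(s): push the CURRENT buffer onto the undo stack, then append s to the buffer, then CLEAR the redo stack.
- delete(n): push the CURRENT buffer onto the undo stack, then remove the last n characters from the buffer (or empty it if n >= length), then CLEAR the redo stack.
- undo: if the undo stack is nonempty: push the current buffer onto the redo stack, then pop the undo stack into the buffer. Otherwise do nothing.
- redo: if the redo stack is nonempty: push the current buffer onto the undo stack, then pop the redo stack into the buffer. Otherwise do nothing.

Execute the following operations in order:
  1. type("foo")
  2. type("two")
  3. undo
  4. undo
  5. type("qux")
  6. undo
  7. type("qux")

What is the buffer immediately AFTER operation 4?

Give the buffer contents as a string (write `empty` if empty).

Answer: empty

Derivation:
After op 1 (type): buf='foo' undo_depth=1 redo_depth=0
After op 2 (type): buf='footwo' undo_depth=2 redo_depth=0
After op 3 (undo): buf='foo' undo_depth=1 redo_depth=1
After op 4 (undo): buf='(empty)' undo_depth=0 redo_depth=2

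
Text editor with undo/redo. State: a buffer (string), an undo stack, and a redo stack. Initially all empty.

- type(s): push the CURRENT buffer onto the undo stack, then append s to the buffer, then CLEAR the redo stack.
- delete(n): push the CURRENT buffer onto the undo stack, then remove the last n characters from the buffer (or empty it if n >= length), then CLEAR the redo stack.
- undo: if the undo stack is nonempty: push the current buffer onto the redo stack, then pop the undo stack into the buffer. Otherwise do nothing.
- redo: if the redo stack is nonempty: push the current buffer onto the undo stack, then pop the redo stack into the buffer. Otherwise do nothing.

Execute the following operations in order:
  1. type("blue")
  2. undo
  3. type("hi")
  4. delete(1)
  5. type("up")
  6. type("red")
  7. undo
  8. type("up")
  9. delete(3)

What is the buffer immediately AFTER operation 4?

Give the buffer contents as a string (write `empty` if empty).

Answer: h

Derivation:
After op 1 (type): buf='blue' undo_depth=1 redo_depth=0
After op 2 (undo): buf='(empty)' undo_depth=0 redo_depth=1
After op 3 (type): buf='hi' undo_depth=1 redo_depth=0
After op 4 (delete): buf='h' undo_depth=2 redo_depth=0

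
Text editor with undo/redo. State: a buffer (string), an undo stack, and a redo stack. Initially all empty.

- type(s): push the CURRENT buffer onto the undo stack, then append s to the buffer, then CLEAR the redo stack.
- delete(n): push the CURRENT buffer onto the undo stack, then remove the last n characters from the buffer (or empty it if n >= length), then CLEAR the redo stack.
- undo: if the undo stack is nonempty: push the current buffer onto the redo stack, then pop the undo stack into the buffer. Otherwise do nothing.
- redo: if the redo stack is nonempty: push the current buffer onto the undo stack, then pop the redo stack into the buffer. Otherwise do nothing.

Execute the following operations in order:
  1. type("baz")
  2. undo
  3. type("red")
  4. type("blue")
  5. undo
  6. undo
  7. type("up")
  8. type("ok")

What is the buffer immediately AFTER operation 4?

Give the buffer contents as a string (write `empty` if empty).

After op 1 (type): buf='baz' undo_depth=1 redo_depth=0
After op 2 (undo): buf='(empty)' undo_depth=0 redo_depth=1
After op 3 (type): buf='red' undo_depth=1 redo_depth=0
After op 4 (type): buf='redblue' undo_depth=2 redo_depth=0

Answer: redblue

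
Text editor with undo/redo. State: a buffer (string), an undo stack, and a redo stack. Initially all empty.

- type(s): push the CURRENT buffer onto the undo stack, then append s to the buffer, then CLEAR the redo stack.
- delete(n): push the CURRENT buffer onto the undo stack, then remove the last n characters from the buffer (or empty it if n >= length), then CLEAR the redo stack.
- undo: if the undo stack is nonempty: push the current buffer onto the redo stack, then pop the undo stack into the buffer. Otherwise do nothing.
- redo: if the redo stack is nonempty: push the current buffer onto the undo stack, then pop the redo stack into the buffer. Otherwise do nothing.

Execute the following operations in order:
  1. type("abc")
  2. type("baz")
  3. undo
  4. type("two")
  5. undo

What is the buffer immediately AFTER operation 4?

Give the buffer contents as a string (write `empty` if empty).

After op 1 (type): buf='abc' undo_depth=1 redo_depth=0
After op 2 (type): buf='abcbaz' undo_depth=2 redo_depth=0
After op 3 (undo): buf='abc' undo_depth=1 redo_depth=1
After op 4 (type): buf='abctwo' undo_depth=2 redo_depth=0

Answer: abctwo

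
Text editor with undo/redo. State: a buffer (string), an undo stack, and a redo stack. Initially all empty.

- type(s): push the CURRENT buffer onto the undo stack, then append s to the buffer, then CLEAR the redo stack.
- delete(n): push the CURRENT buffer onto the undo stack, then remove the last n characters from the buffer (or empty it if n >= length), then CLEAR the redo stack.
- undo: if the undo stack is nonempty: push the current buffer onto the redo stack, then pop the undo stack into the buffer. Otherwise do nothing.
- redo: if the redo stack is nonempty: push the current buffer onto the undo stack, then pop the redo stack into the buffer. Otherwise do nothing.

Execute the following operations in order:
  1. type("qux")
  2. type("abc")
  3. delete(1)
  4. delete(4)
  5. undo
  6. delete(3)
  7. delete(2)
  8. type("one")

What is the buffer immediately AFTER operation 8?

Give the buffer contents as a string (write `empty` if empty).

After op 1 (type): buf='qux' undo_depth=1 redo_depth=0
After op 2 (type): buf='quxabc' undo_depth=2 redo_depth=0
After op 3 (delete): buf='quxab' undo_depth=3 redo_depth=0
After op 4 (delete): buf='q' undo_depth=4 redo_depth=0
After op 5 (undo): buf='quxab' undo_depth=3 redo_depth=1
After op 6 (delete): buf='qu' undo_depth=4 redo_depth=0
After op 7 (delete): buf='(empty)' undo_depth=5 redo_depth=0
After op 8 (type): buf='one' undo_depth=6 redo_depth=0

Answer: one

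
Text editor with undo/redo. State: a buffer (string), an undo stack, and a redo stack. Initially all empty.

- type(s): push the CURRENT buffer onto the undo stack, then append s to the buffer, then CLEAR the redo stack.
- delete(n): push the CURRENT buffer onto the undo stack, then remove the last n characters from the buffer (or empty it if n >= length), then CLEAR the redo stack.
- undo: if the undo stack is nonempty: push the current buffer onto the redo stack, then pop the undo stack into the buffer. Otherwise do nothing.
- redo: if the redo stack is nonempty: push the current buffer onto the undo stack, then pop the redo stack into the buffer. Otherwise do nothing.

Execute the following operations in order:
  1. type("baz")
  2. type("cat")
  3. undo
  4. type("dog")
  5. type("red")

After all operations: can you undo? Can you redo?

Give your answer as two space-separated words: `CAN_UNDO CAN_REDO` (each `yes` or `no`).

Answer: yes no

Derivation:
After op 1 (type): buf='baz' undo_depth=1 redo_depth=0
After op 2 (type): buf='bazcat' undo_depth=2 redo_depth=0
After op 3 (undo): buf='baz' undo_depth=1 redo_depth=1
After op 4 (type): buf='bazdog' undo_depth=2 redo_depth=0
After op 5 (type): buf='bazdogred' undo_depth=3 redo_depth=0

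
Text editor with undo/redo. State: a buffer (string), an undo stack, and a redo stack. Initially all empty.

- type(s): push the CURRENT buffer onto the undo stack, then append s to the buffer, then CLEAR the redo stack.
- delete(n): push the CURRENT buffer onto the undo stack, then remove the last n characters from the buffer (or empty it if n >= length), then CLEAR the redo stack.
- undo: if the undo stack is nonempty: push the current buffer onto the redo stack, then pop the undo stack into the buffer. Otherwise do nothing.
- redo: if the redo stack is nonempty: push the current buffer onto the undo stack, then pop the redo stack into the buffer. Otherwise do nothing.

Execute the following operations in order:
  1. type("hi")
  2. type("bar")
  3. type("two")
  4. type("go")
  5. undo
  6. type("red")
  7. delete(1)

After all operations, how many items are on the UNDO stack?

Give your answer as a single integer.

Answer: 5

Derivation:
After op 1 (type): buf='hi' undo_depth=1 redo_depth=0
After op 2 (type): buf='hibar' undo_depth=2 redo_depth=0
After op 3 (type): buf='hibartwo' undo_depth=3 redo_depth=0
After op 4 (type): buf='hibartwogo' undo_depth=4 redo_depth=0
After op 5 (undo): buf='hibartwo' undo_depth=3 redo_depth=1
After op 6 (type): buf='hibartwored' undo_depth=4 redo_depth=0
After op 7 (delete): buf='hibartwore' undo_depth=5 redo_depth=0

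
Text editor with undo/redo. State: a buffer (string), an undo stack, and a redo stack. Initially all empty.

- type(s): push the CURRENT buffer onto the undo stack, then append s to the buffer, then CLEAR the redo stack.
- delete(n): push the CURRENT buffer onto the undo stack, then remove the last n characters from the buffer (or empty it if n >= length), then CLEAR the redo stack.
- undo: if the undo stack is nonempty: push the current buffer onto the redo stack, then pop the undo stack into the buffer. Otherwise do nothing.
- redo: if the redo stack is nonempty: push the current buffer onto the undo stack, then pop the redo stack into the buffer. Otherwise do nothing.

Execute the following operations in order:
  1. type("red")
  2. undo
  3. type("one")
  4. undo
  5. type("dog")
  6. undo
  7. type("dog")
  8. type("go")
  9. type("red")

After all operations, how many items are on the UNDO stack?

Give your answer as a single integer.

After op 1 (type): buf='red' undo_depth=1 redo_depth=0
After op 2 (undo): buf='(empty)' undo_depth=0 redo_depth=1
After op 3 (type): buf='one' undo_depth=1 redo_depth=0
After op 4 (undo): buf='(empty)' undo_depth=0 redo_depth=1
After op 5 (type): buf='dog' undo_depth=1 redo_depth=0
After op 6 (undo): buf='(empty)' undo_depth=0 redo_depth=1
After op 7 (type): buf='dog' undo_depth=1 redo_depth=0
After op 8 (type): buf='doggo' undo_depth=2 redo_depth=0
After op 9 (type): buf='doggored' undo_depth=3 redo_depth=0

Answer: 3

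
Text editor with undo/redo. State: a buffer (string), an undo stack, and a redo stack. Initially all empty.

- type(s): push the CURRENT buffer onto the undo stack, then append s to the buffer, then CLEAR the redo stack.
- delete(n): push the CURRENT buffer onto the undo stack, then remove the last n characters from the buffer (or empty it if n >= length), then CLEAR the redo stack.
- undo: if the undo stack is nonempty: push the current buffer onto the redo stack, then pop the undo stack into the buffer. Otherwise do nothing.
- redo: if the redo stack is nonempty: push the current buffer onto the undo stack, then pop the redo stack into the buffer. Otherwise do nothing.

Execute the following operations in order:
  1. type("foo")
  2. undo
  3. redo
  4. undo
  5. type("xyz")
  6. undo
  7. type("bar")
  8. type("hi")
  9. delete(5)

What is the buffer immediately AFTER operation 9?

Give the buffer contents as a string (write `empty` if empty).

Answer: empty

Derivation:
After op 1 (type): buf='foo' undo_depth=1 redo_depth=0
After op 2 (undo): buf='(empty)' undo_depth=0 redo_depth=1
After op 3 (redo): buf='foo' undo_depth=1 redo_depth=0
After op 4 (undo): buf='(empty)' undo_depth=0 redo_depth=1
After op 5 (type): buf='xyz' undo_depth=1 redo_depth=0
After op 6 (undo): buf='(empty)' undo_depth=0 redo_depth=1
After op 7 (type): buf='bar' undo_depth=1 redo_depth=0
After op 8 (type): buf='barhi' undo_depth=2 redo_depth=0
After op 9 (delete): buf='(empty)' undo_depth=3 redo_depth=0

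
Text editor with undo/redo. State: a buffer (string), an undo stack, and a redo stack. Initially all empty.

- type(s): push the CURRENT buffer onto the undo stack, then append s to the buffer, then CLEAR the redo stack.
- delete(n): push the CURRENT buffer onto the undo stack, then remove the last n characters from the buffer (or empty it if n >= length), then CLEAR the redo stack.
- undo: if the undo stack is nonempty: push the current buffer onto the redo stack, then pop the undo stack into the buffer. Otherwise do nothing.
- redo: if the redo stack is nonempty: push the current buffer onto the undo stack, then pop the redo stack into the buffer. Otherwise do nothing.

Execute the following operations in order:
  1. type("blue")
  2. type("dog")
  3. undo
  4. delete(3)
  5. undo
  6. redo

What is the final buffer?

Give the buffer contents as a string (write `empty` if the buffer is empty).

After op 1 (type): buf='blue' undo_depth=1 redo_depth=0
After op 2 (type): buf='bluedog' undo_depth=2 redo_depth=0
After op 3 (undo): buf='blue' undo_depth=1 redo_depth=1
After op 4 (delete): buf='b' undo_depth=2 redo_depth=0
After op 5 (undo): buf='blue' undo_depth=1 redo_depth=1
After op 6 (redo): buf='b' undo_depth=2 redo_depth=0

Answer: b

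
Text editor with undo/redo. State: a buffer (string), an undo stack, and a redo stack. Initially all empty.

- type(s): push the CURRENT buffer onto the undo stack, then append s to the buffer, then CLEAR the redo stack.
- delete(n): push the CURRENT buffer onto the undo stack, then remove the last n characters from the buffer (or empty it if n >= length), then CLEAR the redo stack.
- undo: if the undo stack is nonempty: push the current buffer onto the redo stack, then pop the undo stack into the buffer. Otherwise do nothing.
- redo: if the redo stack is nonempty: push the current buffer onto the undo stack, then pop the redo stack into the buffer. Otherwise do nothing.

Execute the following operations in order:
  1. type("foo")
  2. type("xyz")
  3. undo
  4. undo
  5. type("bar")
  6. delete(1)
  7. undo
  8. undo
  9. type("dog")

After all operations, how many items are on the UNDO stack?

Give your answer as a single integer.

After op 1 (type): buf='foo' undo_depth=1 redo_depth=0
After op 2 (type): buf='fooxyz' undo_depth=2 redo_depth=0
After op 3 (undo): buf='foo' undo_depth=1 redo_depth=1
After op 4 (undo): buf='(empty)' undo_depth=0 redo_depth=2
After op 5 (type): buf='bar' undo_depth=1 redo_depth=0
After op 6 (delete): buf='ba' undo_depth=2 redo_depth=0
After op 7 (undo): buf='bar' undo_depth=1 redo_depth=1
After op 8 (undo): buf='(empty)' undo_depth=0 redo_depth=2
After op 9 (type): buf='dog' undo_depth=1 redo_depth=0

Answer: 1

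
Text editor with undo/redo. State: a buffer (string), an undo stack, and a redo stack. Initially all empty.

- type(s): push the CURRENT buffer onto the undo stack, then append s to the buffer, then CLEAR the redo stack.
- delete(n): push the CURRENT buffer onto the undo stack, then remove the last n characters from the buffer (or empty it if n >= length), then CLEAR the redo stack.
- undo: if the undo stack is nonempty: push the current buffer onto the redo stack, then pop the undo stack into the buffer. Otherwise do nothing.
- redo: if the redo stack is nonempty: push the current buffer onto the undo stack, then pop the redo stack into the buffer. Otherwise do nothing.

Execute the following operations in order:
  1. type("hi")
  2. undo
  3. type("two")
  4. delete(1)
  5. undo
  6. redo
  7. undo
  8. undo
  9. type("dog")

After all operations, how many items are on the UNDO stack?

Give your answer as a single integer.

After op 1 (type): buf='hi' undo_depth=1 redo_depth=0
After op 2 (undo): buf='(empty)' undo_depth=0 redo_depth=1
After op 3 (type): buf='two' undo_depth=1 redo_depth=0
After op 4 (delete): buf='tw' undo_depth=2 redo_depth=0
After op 5 (undo): buf='two' undo_depth=1 redo_depth=1
After op 6 (redo): buf='tw' undo_depth=2 redo_depth=0
After op 7 (undo): buf='two' undo_depth=1 redo_depth=1
After op 8 (undo): buf='(empty)' undo_depth=0 redo_depth=2
After op 9 (type): buf='dog' undo_depth=1 redo_depth=0

Answer: 1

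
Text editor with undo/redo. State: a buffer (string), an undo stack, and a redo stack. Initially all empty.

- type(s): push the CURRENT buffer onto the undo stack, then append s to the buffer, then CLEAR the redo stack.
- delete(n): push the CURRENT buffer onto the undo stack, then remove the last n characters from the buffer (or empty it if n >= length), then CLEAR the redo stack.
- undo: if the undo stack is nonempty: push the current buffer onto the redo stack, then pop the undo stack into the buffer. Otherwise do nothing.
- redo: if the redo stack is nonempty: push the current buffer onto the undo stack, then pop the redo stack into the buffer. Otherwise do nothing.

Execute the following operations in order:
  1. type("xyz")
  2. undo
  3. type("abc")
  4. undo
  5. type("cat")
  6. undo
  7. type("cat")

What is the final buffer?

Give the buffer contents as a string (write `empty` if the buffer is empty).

After op 1 (type): buf='xyz' undo_depth=1 redo_depth=0
After op 2 (undo): buf='(empty)' undo_depth=0 redo_depth=1
After op 3 (type): buf='abc' undo_depth=1 redo_depth=0
After op 4 (undo): buf='(empty)' undo_depth=0 redo_depth=1
After op 5 (type): buf='cat' undo_depth=1 redo_depth=0
After op 6 (undo): buf='(empty)' undo_depth=0 redo_depth=1
After op 7 (type): buf='cat' undo_depth=1 redo_depth=0

Answer: cat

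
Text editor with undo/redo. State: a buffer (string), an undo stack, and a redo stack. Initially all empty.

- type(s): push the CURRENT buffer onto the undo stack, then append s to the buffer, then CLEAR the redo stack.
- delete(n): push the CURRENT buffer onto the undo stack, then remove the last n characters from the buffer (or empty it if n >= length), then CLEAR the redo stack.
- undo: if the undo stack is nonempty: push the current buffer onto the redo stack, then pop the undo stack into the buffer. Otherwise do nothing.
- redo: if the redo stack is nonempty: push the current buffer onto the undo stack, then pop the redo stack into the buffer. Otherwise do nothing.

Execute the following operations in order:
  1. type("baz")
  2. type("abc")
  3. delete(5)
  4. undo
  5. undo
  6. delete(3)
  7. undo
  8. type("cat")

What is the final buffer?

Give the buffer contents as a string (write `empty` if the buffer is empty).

Answer: bazcat

Derivation:
After op 1 (type): buf='baz' undo_depth=1 redo_depth=0
After op 2 (type): buf='bazabc' undo_depth=2 redo_depth=0
After op 3 (delete): buf='b' undo_depth=3 redo_depth=0
After op 4 (undo): buf='bazabc' undo_depth=2 redo_depth=1
After op 5 (undo): buf='baz' undo_depth=1 redo_depth=2
After op 6 (delete): buf='(empty)' undo_depth=2 redo_depth=0
After op 7 (undo): buf='baz' undo_depth=1 redo_depth=1
After op 8 (type): buf='bazcat' undo_depth=2 redo_depth=0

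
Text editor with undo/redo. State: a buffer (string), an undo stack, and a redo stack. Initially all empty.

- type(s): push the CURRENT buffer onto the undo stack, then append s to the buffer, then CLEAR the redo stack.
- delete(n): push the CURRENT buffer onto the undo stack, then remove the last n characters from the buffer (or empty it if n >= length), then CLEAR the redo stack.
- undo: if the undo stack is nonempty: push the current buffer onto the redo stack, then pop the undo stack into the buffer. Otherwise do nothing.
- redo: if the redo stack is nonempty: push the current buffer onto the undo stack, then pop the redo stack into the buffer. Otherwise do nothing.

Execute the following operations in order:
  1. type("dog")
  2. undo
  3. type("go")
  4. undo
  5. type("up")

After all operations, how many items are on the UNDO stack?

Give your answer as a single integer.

Answer: 1

Derivation:
After op 1 (type): buf='dog' undo_depth=1 redo_depth=0
After op 2 (undo): buf='(empty)' undo_depth=0 redo_depth=1
After op 3 (type): buf='go' undo_depth=1 redo_depth=0
After op 4 (undo): buf='(empty)' undo_depth=0 redo_depth=1
After op 5 (type): buf='up' undo_depth=1 redo_depth=0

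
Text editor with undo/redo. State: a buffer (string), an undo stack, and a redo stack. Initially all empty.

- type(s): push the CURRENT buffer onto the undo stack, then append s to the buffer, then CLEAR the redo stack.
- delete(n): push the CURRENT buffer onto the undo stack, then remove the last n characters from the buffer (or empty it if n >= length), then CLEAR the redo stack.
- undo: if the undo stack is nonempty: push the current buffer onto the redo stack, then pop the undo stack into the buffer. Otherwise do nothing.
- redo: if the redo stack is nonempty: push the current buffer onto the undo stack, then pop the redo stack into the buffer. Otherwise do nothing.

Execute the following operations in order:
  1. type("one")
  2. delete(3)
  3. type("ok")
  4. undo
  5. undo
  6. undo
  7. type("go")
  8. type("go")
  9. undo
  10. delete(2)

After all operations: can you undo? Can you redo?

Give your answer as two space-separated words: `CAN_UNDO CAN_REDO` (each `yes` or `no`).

Answer: yes no

Derivation:
After op 1 (type): buf='one' undo_depth=1 redo_depth=0
After op 2 (delete): buf='(empty)' undo_depth=2 redo_depth=0
After op 3 (type): buf='ok' undo_depth=3 redo_depth=0
After op 4 (undo): buf='(empty)' undo_depth=2 redo_depth=1
After op 5 (undo): buf='one' undo_depth=1 redo_depth=2
After op 6 (undo): buf='(empty)' undo_depth=0 redo_depth=3
After op 7 (type): buf='go' undo_depth=1 redo_depth=0
After op 8 (type): buf='gogo' undo_depth=2 redo_depth=0
After op 9 (undo): buf='go' undo_depth=1 redo_depth=1
After op 10 (delete): buf='(empty)' undo_depth=2 redo_depth=0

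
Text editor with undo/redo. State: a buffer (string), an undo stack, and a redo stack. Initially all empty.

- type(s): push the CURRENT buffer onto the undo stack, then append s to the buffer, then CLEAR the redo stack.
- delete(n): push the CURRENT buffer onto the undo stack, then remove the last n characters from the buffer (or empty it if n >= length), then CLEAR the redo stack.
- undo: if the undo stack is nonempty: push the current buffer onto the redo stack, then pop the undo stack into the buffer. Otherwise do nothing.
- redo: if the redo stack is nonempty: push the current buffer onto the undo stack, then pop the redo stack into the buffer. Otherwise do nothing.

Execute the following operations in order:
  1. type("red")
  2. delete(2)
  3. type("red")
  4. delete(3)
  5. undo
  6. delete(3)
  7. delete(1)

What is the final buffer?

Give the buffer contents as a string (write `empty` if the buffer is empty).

Answer: empty

Derivation:
After op 1 (type): buf='red' undo_depth=1 redo_depth=0
After op 2 (delete): buf='r' undo_depth=2 redo_depth=0
After op 3 (type): buf='rred' undo_depth=3 redo_depth=0
After op 4 (delete): buf='r' undo_depth=4 redo_depth=0
After op 5 (undo): buf='rred' undo_depth=3 redo_depth=1
After op 6 (delete): buf='r' undo_depth=4 redo_depth=0
After op 7 (delete): buf='(empty)' undo_depth=5 redo_depth=0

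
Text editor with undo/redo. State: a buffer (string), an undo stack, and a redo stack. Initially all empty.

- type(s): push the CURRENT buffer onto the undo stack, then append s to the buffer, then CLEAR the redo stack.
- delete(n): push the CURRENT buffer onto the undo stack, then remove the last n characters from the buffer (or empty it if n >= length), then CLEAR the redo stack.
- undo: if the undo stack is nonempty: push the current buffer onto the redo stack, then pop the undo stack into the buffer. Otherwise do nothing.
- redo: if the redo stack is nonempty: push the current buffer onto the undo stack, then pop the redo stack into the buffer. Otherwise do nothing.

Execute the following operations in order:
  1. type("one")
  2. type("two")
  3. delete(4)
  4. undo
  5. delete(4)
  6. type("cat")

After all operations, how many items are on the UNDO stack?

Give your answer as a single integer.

Answer: 4

Derivation:
After op 1 (type): buf='one' undo_depth=1 redo_depth=0
After op 2 (type): buf='onetwo' undo_depth=2 redo_depth=0
After op 3 (delete): buf='on' undo_depth=3 redo_depth=0
After op 4 (undo): buf='onetwo' undo_depth=2 redo_depth=1
After op 5 (delete): buf='on' undo_depth=3 redo_depth=0
After op 6 (type): buf='oncat' undo_depth=4 redo_depth=0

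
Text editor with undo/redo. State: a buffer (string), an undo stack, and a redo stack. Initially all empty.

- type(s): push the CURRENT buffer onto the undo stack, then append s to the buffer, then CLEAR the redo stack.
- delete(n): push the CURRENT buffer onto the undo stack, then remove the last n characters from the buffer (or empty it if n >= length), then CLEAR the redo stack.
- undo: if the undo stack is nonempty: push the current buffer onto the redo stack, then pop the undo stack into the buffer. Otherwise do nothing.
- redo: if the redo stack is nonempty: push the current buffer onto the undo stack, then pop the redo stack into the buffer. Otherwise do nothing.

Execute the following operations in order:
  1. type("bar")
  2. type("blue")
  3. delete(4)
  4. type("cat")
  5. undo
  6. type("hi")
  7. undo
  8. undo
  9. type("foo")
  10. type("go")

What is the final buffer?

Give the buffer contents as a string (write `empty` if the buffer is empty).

After op 1 (type): buf='bar' undo_depth=1 redo_depth=0
After op 2 (type): buf='barblue' undo_depth=2 redo_depth=0
After op 3 (delete): buf='bar' undo_depth=3 redo_depth=0
After op 4 (type): buf='barcat' undo_depth=4 redo_depth=0
After op 5 (undo): buf='bar' undo_depth=3 redo_depth=1
After op 6 (type): buf='barhi' undo_depth=4 redo_depth=0
After op 7 (undo): buf='bar' undo_depth=3 redo_depth=1
After op 8 (undo): buf='barblue' undo_depth=2 redo_depth=2
After op 9 (type): buf='barbluefoo' undo_depth=3 redo_depth=0
After op 10 (type): buf='barbluefoogo' undo_depth=4 redo_depth=0

Answer: barbluefoogo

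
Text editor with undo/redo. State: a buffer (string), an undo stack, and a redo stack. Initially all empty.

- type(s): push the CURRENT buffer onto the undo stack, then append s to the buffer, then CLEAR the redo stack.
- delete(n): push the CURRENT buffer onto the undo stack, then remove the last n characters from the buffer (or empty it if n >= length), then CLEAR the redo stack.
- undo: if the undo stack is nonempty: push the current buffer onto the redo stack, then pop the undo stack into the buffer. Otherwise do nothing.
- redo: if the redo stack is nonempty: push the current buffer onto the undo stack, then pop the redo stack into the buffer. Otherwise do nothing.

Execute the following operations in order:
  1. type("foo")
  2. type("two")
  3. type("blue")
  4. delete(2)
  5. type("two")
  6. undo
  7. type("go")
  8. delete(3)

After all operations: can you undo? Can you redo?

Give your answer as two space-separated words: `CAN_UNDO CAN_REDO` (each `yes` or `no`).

Answer: yes no

Derivation:
After op 1 (type): buf='foo' undo_depth=1 redo_depth=0
After op 2 (type): buf='footwo' undo_depth=2 redo_depth=0
After op 3 (type): buf='footwoblue' undo_depth=3 redo_depth=0
After op 4 (delete): buf='footwobl' undo_depth=4 redo_depth=0
After op 5 (type): buf='footwobltwo' undo_depth=5 redo_depth=0
After op 6 (undo): buf='footwobl' undo_depth=4 redo_depth=1
After op 7 (type): buf='footwoblgo' undo_depth=5 redo_depth=0
After op 8 (delete): buf='footwob' undo_depth=6 redo_depth=0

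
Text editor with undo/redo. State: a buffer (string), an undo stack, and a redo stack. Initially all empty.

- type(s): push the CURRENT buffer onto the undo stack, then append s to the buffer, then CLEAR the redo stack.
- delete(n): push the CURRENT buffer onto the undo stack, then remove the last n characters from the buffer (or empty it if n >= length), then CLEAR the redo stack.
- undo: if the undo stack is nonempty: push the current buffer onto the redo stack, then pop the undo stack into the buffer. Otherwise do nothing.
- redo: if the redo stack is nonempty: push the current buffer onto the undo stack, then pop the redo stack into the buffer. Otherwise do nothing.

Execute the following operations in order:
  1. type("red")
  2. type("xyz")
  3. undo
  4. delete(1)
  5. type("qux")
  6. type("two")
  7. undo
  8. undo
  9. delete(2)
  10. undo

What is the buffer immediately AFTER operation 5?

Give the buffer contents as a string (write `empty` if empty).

Answer: requx

Derivation:
After op 1 (type): buf='red' undo_depth=1 redo_depth=0
After op 2 (type): buf='redxyz' undo_depth=2 redo_depth=0
After op 3 (undo): buf='red' undo_depth=1 redo_depth=1
After op 4 (delete): buf='re' undo_depth=2 redo_depth=0
After op 5 (type): buf='requx' undo_depth=3 redo_depth=0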